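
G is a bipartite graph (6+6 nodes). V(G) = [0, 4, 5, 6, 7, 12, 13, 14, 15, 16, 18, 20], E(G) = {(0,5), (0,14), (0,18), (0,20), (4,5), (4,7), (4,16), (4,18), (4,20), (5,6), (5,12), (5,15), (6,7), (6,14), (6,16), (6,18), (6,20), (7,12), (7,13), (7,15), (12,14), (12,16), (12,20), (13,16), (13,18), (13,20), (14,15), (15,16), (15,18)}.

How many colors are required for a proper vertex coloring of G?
χ(G) = 2

Clique number ω(G) = 2 (lower bound: χ ≥ ω).
The graph is bipartite (no odd cycle), so 2 colors suffice: χ(G) = 2.
A valid 2-coloring: color 1: [0, 4, 6, 12, 13, 15]; color 2: [5, 7, 14, 16, 18, 20].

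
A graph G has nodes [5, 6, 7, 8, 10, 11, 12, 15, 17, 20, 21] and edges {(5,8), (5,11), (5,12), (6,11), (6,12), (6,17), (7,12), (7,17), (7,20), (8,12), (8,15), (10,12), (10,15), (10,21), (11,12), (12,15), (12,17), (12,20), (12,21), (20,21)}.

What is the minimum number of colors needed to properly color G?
Clique number ω(G) = 3 (lower bound: χ ≥ ω).
The clique on [5, 8, 12] has size 3, forcing χ ≥ 3, and the coloring below uses 3 colors, so χ(G) = 3.
A valid 3-coloring: color 1: [12]; color 2: [8, 10, 11, 17, 20]; color 3: [5, 6, 7, 15, 21].

χ(G) = 3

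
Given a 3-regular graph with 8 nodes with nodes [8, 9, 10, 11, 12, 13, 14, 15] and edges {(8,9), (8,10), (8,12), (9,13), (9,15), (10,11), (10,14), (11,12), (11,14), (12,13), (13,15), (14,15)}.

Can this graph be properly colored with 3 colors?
Yes, G is 3-colorable

A valid 3-coloring: color 1: [8, 13, 14]; color 2: [10, 12, 15]; color 3: [9, 11].
(χ(G) = 3 ≤ 3.)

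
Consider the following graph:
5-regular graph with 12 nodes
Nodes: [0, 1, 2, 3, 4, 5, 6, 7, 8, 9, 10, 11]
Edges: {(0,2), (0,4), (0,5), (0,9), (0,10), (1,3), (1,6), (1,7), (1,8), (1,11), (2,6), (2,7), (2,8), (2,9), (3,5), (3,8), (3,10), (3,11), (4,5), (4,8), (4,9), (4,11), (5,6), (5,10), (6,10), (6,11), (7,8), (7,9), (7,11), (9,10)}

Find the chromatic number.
Clique number ω(G) = 3 (lower bound: χ ≥ ω).
The clique on [0, 2, 9] has size 3, forcing χ ≥ 3, and the coloring below uses 3 colors, so χ(G) = 3.
A valid 3-coloring: color 1: [5, 8, 9, 11]; color 2: [0, 3, 6, 7]; color 3: [1, 2, 4, 10].

χ(G) = 3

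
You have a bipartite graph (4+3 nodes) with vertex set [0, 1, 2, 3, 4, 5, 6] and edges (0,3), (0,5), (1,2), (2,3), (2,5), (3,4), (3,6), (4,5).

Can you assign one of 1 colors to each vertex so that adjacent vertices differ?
Edge (1,2) forces its endpoints to differ, so 1 color is not enough.

No, G is not 1-colorable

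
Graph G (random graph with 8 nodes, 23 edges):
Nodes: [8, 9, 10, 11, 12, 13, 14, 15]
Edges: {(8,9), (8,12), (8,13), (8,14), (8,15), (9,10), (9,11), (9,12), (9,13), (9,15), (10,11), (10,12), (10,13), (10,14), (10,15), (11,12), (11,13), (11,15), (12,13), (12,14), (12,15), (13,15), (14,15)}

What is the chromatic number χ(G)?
χ(G) = 6

Clique number ω(G) = 6 (lower bound: χ ≥ ω).
The clique on [9, 10, 11, 12, 13, 15] has size 6, forcing χ ≥ 6, and the coloring below uses 6 colors, so χ(G) = 6.
A valid 6-coloring: color 1: [12]; color 2: [15]; color 3: [9, 14]; color 4: [8, 10]; color 5: [13]; color 6: [11].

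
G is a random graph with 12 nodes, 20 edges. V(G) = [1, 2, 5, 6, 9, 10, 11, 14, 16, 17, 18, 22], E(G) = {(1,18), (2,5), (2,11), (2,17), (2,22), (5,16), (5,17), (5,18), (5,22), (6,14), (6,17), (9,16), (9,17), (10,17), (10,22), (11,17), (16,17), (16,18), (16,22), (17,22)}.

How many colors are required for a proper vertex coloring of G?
χ(G) = 4

Clique number ω(G) = 4 (lower bound: χ ≥ ω).
The clique on [5, 16, 17, 22] has size 4, forcing χ ≥ 4, and the coloring below uses 4 colors, so χ(G) = 4.
A valid 4-coloring: color 1: [14, 17, 18]; color 2: [1, 6, 9, 11, 22]; color 3: [5, 10]; color 4: [2, 16].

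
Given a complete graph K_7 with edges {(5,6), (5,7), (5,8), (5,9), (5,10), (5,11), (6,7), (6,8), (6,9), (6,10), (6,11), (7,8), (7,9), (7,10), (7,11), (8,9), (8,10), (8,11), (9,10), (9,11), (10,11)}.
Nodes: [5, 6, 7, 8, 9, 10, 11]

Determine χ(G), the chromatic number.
χ(G) = 7

Clique number ω(G) = 7 (lower bound: χ ≥ ω).
The clique on [5, 6, 7, 8, 9, 10, 11] has size 7, forcing χ ≥ 7, and the coloring below uses 7 colors, so χ(G) = 7.
A valid 7-coloring: color 1: [10]; color 2: [11]; color 3: [9]; color 4: [6]; color 5: [8]; color 6: [7]; color 7: [5].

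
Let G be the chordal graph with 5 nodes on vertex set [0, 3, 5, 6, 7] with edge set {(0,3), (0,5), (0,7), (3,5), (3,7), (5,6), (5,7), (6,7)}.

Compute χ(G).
Clique number ω(G) = 4 (lower bound: χ ≥ ω).
The clique on [0, 3, 5, 7] has size 4, forcing χ ≥ 4, and the coloring below uses 4 colors, so χ(G) = 4.
A valid 4-coloring: color 1: [7]; color 2: [5]; color 3: [3, 6]; color 4: [0].

χ(G) = 4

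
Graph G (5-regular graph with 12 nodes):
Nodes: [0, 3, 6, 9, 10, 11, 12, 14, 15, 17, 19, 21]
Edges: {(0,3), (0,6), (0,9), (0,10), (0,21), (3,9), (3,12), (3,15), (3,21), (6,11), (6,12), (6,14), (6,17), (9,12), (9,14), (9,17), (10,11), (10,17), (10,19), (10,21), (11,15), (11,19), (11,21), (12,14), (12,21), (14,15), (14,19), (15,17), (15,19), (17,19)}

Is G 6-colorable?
Yes, G is 6-colorable

A valid 6-coloring: color 1: [6, 9, 15, 21]; color 2: [3, 10, 14]; color 3: [0, 11, 12, 17]; color 4: [19].
(χ(G) = 4 ≤ 6.)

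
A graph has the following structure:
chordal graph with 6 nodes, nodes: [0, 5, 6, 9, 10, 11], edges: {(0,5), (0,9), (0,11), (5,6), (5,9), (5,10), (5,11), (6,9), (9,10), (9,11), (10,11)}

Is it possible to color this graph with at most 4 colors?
A valid 4-coloring: color 1: [9]; color 2: [5]; color 3: [6, 11]; color 4: [0, 10].
(χ(G) = 4 ≤ 4.)

Yes, G is 4-colorable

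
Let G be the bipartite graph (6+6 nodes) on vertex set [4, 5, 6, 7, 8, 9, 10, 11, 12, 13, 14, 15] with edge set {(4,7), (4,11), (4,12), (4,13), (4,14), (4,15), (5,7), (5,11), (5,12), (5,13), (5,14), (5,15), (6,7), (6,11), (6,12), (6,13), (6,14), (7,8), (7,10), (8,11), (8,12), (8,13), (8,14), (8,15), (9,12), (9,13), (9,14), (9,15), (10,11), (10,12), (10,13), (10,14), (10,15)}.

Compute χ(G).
χ(G) = 2

Clique number ω(G) = 2 (lower bound: χ ≥ ω).
The graph is bipartite (no odd cycle), so 2 colors suffice: χ(G) = 2.
A valid 2-coloring: color 1: [4, 5, 6, 8, 9, 10]; color 2: [7, 11, 12, 13, 14, 15].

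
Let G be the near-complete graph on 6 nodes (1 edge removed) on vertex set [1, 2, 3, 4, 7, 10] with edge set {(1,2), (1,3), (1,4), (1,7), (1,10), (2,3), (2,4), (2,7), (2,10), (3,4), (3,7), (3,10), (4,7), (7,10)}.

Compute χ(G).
χ(G) = 5

Clique number ω(G) = 5 (lower bound: χ ≥ ω).
The clique on [1, 2, 3, 7, 10] has size 5, forcing χ ≥ 5, and the coloring below uses 5 colors, so χ(G) = 5.
A valid 5-coloring: color 1: [1]; color 2: [2]; color 3: [7]; color 4: [3]; color 5: [4, 10].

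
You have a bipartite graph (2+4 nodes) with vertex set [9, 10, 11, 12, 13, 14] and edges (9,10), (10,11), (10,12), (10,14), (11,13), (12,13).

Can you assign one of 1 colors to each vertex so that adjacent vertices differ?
Edge (9,10) forces its endpoints to differ, so 1 color is not enough.

No, G is not 1-colorable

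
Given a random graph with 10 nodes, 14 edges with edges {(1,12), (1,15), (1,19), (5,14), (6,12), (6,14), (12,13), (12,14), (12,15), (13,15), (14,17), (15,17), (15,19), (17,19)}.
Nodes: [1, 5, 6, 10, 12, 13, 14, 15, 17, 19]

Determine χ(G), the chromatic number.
Clique number ω(G) = 3 (lower bound: χ ≥ ω).
The clique on [1, 12, 15] has size 3, forcing χ ≥ 3, and the coloring below uses 3 colors, so χ(G) = 3.
A valid 3-coloring: color 1: [10, 14, 15]; color 2: [5, 12, 19]; color 3: [1, 6, 13, 17].

χ(G) = 3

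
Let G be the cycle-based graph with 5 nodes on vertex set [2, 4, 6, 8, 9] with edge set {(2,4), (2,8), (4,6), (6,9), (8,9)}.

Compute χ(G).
χ(G) = 3

Clique number ω(G) = 2 (lower bound: χ ≥ ω).
Odd cycle [4, 2, 8, 9, 6] needs 3 colors (χ ≥ 3).
The coloring below uses 3 colors, so χ(G) = 3.
A valid 3-coloring: color 1: [4, 9]; color 2: [2, 6]; color 3: [8].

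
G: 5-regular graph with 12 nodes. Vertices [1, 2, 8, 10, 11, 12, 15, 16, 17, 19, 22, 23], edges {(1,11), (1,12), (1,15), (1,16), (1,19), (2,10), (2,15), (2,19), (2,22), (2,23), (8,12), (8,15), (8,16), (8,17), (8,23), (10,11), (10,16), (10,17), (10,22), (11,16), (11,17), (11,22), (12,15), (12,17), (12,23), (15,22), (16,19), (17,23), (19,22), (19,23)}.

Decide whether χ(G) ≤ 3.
The clique on vertices [8, 12, 17, 23] has size 4 > 3, so it alone needs 4 colors.

No, G is not 3-colorable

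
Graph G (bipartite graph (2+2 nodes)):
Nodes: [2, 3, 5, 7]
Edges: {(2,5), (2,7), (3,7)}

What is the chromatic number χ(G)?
χ(G) = 2

Clique number ω(G) = 2 (lower bound: χ ≥ ω).
The graph is bipartite (no odd cycle), so 2 colors suffice: χ(G) = 2.
A valid 2-coloring: color 1: [2, 3]; color 2: [5, 7].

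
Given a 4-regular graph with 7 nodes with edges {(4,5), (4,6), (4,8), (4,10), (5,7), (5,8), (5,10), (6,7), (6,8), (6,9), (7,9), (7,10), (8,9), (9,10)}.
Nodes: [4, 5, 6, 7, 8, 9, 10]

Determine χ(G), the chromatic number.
Clique number ω(G) = 3 (lower bound: χ ≥ ω).
Suppose a proper 3-coloring c exists. The clique [4, 5, 8] takes 3 distinct colors; by symmetry let c(4) = 1, c(5) = 2, c(8) = 3.
- Vertex 6: neighbors [4, 8] already have colors [1, 3] ⇒ c(6) = 2.
- Vertex 9: neighbors [6, 8] already have colors [2, 3] ⇒ c(9) = 1.
- Vertex 7: neighbors [9, 5] already have colors [1, 2] ⇒ c(7) = 3.
- Vertex 10: neighbors [4, 5, 7] already have colors [1, 2, 3] — all 3 colors blocked. Contradiction.
The forced assignments end in a contradiction, so G has no proper 3-coloring (χ ≥ 4).
The coloring below uses 4 colors, so χ(G) = 4.
A valid 4-coloring: color 1: [7, 8]; color 2: [5, 9]; color 3: [6, 10]; color 4: [4].

χ(G) = 4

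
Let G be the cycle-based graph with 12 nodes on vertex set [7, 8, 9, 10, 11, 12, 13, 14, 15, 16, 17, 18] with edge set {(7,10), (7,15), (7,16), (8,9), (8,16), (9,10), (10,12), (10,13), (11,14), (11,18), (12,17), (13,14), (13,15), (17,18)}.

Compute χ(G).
Clique number ω(G) = 2 (lower bound: χ ≥ ω).
Odd cycle [9, 8, 16, 7, 15, 13, 10] needs 3 colors (χ ≥ 3).
The coloring below uses 3 colors, so χ(G) = 3.
A valid 3-coloring: color 1: [8, 10, 14, 15, 17]; color 2: [7, 9, 12, 13, 18]; color 3: [11, 16].

χ(G) = 3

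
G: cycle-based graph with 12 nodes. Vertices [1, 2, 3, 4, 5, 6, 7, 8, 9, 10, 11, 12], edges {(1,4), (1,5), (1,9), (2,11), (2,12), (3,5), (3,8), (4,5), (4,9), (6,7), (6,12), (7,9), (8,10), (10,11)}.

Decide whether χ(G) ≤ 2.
No, G is not 2-colorable

The clique on vertices [1, 4, 9] has size 3 > 2, so it alone needs 3 colors.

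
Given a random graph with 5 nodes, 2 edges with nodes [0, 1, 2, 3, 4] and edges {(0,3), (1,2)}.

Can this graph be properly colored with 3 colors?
Yes, G is 3-colorable

A valid 3-coloring: color 1: [1, 3, 4]; color 2: [0, 2].
(χ(G) = 2 ≤ 3.)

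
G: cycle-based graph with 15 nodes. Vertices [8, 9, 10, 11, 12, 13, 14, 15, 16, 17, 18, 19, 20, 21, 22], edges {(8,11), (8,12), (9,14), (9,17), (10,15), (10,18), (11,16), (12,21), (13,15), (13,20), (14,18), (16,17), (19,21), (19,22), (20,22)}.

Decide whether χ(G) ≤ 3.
A valid 3-coloring: color 1: [8, 9, 15, 16, 18, 20, 21]; color 2: [10, 11, 12, 13, 14, 17, 22]; color 3: [19].
(χ(G) = 3 ≤ 3.)

Yes, G is 3-colorable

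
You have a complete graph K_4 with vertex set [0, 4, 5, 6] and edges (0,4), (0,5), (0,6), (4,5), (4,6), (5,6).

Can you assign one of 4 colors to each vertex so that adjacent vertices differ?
Yes, G is 4-colorable

A valid 4-coloring: color 1: [5]; color 2: [4]; color 3: [0]; color 4: [6].
(χ(G) = 4 ≤ 4.)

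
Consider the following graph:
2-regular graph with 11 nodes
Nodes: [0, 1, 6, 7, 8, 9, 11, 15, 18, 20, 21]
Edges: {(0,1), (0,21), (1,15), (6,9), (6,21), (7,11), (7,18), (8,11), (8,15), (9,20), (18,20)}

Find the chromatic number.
Clique number ω(G) = 2 (lower bound: χ ≥ ω).
Odd cycle [11, 7, 18, 20, 9, 6, 21, 0, 1, 15, 8] needs 3 colors (χ ≥ 3).
The coloring below uses 3 colors, so χ(G) = 3.
A valid 3-coloring: color 1: [9, 11, 15, 18, 21]; color 2: [0, 6, 7, 8, 20]; color 3: [1].

χ(G) = 3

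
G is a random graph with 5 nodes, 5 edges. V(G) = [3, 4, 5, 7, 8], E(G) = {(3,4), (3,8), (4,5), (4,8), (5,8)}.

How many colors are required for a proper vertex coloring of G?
Clique number ω(G) = 3 (lower bound: χ ≥ ω).
The clique on [3, 4, 8] has size 3, forcing χ ≥ 3, and the coloring below uses 3 colors, so χ(G) = 3.
A valid 3-coloring: color 1: [7, 8]; color 2: [4]; color 3: [3, 5].

χ(G) = 3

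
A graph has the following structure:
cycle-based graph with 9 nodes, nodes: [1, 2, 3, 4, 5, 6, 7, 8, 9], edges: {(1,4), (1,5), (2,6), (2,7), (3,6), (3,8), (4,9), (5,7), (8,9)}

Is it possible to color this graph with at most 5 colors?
Yes, G is 5-colorable

A valid 5-coloring: color 1: [4, 5, 6, 8]; color 2: [1, 3, 7, 9]; color 3: [2].
(χ(G) = 3 ≤ 5.)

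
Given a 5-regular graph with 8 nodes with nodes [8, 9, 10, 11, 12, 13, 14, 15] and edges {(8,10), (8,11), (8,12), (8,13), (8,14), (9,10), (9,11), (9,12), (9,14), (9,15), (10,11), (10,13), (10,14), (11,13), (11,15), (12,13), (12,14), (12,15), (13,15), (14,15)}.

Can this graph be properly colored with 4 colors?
Yes, G is 4-colorable

A valid 4-coloring: color 1: [10, 15]; color 2: [13, 14]; color 3: [11, 12]; color 4: [8, 9].
(χ(G) = 4 ≤ 4.)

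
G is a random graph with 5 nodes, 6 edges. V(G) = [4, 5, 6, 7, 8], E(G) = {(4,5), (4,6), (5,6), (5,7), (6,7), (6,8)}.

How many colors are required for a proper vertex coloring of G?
Clique number ω(G) = 3 (lower bound: χ ≥ ω).
The clique on [4, 5, 6] has size 3, forcing χ ≥ 3, and the coloring below uses 3 colors, so χ(G) = 3.
A valid 3-coloring: color 1: [6]; color 2: [5, 8]; color 3: [4, 7].

χ(G) = 3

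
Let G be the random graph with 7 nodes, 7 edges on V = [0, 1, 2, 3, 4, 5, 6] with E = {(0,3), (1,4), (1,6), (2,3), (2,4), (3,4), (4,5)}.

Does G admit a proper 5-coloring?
Yes, G is 5-colorable

A valid 5-coloring: color 1: [0, 4, 6]; color 2: [1, 3, 5]; color 3: [2].
(χ(G) = 3 ≤ 5.)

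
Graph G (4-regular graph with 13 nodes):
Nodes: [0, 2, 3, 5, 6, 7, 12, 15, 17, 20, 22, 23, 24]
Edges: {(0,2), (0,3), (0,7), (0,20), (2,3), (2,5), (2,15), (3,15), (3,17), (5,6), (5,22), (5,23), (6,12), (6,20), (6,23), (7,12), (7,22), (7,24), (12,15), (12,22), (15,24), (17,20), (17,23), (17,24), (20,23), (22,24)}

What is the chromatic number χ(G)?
χ(G) = 3

Clique number ω(G) = 3 (lower bound: χ ≥ ω).
The clique on [0, 2, 3] has size 3, forcing χ ≥ 3, and the coloring below uses 3 colors, so χ(G) = 3.
A valid 3-coloring: color 1: [2, 12, 23, 24]; color 2: [0, 6, 15, 17, 22]; color 3: [3, 5, 7, 20].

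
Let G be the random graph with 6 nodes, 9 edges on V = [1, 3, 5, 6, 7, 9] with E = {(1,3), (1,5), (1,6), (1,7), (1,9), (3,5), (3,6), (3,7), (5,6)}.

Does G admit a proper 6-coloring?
A valid 6-coloring: color 1: [1]; color 2: [3, 9]; color 3: [6, 7]; color 4: [5].
(χ(G) = 4 ≤ 6.)

Yes, G is 6-colorable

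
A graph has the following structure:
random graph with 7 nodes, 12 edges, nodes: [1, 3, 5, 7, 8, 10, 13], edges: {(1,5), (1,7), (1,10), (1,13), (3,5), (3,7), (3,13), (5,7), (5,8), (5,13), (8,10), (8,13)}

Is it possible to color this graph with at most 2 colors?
No, G is not 2-colorable

The clique on vertices [5, 8, 13] has size 3 > 2, so it alone needs 3 colors.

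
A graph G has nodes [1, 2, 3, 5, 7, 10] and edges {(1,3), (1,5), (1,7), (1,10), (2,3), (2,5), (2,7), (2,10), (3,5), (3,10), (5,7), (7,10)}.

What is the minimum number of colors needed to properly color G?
χ(G) = 3

Clique number ω(G) = 3 (lower bound: χ ≥ ω).
The clique on [1, 3, 10] has size 3, forcing χ ≥ 3, and the coloring below uses 3 colors, so χ(G) = 3.
A valid 3-coloring: color 1: [3, 7]; color 2: [5, 10]; color 3: [1, 2].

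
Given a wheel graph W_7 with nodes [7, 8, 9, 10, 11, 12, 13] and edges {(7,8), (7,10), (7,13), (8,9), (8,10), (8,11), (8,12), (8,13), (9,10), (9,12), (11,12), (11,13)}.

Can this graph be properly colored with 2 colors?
The clique on vertices [8, 9, 10] has size 3 > 2, so it alone needs 3 colors.

No, G is not 2-colorable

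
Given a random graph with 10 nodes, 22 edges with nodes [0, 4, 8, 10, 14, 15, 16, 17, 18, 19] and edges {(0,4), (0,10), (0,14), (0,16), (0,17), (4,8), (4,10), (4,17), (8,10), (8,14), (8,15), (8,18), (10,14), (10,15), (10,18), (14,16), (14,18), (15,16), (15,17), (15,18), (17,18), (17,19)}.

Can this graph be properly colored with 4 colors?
A valid 4-coloring: color 1: [10, 16, 17]; color 2: [0, 18, 19]; color 3: [4, 14, 15]; color 4: [8].
(χ(G) = 4 ≤ 4.)

Yes, G is 4-colorable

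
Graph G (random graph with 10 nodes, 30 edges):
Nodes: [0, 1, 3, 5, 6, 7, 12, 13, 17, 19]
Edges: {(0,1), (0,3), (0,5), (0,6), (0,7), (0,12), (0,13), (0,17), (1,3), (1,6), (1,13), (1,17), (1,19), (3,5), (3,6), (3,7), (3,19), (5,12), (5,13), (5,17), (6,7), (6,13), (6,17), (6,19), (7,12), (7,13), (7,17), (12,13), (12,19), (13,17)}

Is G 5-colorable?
A valid 5-coloring: color 1: [0, 19]; color 2: [3, 13]; color 3: [6, 12]; color 4: [1, 5, 7]; color 5: [17].
(χ(G) = 5 ≤ 5.)

Yes, G is 5-colorable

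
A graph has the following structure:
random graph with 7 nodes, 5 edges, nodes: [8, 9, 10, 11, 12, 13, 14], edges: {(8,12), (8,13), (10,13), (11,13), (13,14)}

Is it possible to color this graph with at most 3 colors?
A valid 3-coloring: color 1: [9, 12, 13]; color 2: [8, 10, 11, 14].
(χ(G) = 2 ≤ 3.)

Yes, G is 3-colorable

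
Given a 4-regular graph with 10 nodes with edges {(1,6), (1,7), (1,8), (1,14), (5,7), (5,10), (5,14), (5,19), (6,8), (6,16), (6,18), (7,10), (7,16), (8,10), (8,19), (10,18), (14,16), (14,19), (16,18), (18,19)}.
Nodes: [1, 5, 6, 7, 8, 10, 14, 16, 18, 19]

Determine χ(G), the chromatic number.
Clique number ω(G) = 3 (lower bound: χ ≥ ω).
The clique on [1, 6, 8] has size 3, forcing χ ≥ 3, and the coloring below uses 3 colors, so χ(G) = 3.
A valid 3-coloring: color 1: [6, 7, 14]; color 2: [1, 10, 16, 19]; color 3: [5, 8, 18].

χ(G) = 3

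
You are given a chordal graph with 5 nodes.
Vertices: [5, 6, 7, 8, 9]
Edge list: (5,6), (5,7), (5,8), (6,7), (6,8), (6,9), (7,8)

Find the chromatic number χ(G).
χ(G) = 4

Clique number ω(G) = 4 (lower bound: χ ≥ ω).
The clique on [5, 6, 7, 8] has size 4, forcing χ ≥ 4, and the coloring below uses 4 colors, so χ(G) = 4.
A valid 4-coloring: color 1: [6]; color 2: [8, 9]; color 3: [5]; color 4: [7].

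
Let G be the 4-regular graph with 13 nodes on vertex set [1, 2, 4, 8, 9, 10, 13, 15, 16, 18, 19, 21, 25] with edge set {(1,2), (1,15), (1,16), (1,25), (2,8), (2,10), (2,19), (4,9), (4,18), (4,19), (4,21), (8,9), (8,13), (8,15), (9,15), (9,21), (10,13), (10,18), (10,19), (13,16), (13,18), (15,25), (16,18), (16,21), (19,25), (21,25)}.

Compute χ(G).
χ(G) = 3

Clique number ω(G) = 3 (lower bound: χ ≥ ω).
The clique on [1, 15, 25] has size 3, forcing χ ≥ 3, and the coloring below uses 3 colors, so χ(G) = 3.
A valid 3-coloring: color 1: [1, 8, 18, 19, 21]; color 2: [4, 10, 15, 16]; color 3: [2, 9, 13, 25].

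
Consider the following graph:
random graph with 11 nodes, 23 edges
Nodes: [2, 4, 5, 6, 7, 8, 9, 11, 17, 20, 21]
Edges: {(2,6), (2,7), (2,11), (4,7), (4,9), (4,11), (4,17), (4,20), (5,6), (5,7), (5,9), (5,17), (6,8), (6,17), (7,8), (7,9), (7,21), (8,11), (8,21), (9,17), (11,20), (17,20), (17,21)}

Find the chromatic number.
χ(G) = 3

Clique number ω(G) = 3 (lower bound: χ ≥ ω).
The clique on [5, 6, 17] has size 3, forcing χ ≥ 3, and the coloring below uses 3 colors, so χ(G) = 3.
A valid 3-coloring: color 1: [7, 11, 17]; color 2: [2, 4, 5, 8]; color 3: [6, 9, 20, 21].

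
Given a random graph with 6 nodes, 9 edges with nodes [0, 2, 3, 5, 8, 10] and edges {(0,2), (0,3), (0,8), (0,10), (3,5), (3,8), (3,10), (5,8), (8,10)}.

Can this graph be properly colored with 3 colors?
The clique on vertices [0, 3, 8, 10] has size 4 > 3, so it alone needs 4 colors.

No, G is not 3-colorable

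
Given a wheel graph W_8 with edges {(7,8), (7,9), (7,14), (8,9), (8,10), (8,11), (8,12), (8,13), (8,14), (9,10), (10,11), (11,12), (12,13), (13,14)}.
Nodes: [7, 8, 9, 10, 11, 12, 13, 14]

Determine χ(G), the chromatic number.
Clique number ω(G) = 3 (lower bound: χ ≥ ω).
Odd cycle [12, 13, 14, 7, 9, 10, 11] needs 3 colors (χ ≥ 3).
Vertex 8 is adjacent to every vertex of [7, 9, 10, 11, 12, 13, 14], which already need 3 colors among themselves, so 8 needs a new color (χ ≥ 4).
The coloring below uses 4 colors, so χ(G) = 4.
A valid 4-coloring: color 1: [8]; color 2: [10, 12, 14]; color 3: [7, 11, 13]; color 4: [9].

χ(G) = 4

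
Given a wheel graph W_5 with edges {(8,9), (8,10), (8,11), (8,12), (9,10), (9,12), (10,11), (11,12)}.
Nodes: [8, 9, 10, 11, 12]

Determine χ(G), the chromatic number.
Clique number ω(G) = 3 (lower bound: χ ≥ ω).
The clique on [8, 9, 10] has size 3, forcing χ ≥ 3, and the coloring below uses 3 colors, so χ(G) = 3.
A valid 3-coloring: color 1: [8]; color 2: [9, 11]; color 3: [10, 12].

χ(G) = 3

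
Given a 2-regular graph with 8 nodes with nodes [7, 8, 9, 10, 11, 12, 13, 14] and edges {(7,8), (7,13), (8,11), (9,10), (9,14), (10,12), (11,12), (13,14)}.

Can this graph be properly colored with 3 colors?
A valid 3-coloring: color 1: [8, 9, 12, 13]; color 2: [7, 10, 11, 14].
(χ(G) = 2 ≤ 3.)

Yes, G is 3-colorable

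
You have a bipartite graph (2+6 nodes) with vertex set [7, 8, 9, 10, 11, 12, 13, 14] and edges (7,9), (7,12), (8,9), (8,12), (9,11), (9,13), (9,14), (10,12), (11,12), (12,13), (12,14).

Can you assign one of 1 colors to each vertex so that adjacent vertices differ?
Edge (7,9) forces its endpoints to differ, so 1 color is not enough.

No, G is not 1-colorable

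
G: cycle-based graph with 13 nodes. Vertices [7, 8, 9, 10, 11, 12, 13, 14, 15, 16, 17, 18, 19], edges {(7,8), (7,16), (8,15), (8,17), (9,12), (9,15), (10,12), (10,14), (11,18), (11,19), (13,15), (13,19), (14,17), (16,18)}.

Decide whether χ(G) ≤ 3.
A valid 3-coloring: color 1: [7, 12, 15, 17, 18, 19]; color 2: [8, 9, 11, 13, 14, 16]; color 3: [10].
(χ(G) = 3 ≤ 3.)

Yes, G is 3-colorable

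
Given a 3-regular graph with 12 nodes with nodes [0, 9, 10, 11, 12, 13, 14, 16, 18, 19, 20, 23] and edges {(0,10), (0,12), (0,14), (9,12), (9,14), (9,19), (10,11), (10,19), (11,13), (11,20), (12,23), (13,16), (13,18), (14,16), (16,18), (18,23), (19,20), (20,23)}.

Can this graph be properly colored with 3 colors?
Yes, G is 3-colorable

A valid 3-coloring: color 1: [9, 10, 13, 20]; color 2: [11, 12, 14, 18, 19]; color 3: [0, 16, 23].
(χ(G) = 3 ≤ 3.)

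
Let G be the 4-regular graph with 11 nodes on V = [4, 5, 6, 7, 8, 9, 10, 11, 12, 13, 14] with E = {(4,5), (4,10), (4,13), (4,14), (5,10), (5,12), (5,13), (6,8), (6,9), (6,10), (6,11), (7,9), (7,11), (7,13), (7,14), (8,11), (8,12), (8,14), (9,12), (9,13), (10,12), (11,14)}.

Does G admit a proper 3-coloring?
No, G is not 3-colorable

Suppose a proper 3-coloring c exists. The clique [4, 5, 10] takes 3 distinct colors; by symmetry let c(4) = 1, c(5) = 2, c(10) = 3.
- Vertex 12: neighbors [5, 10] already have colors [2, 3] ⇒ c(12) = 1.
- Vertex 13: neighbors [4, 5] already have colors [1, 2] ⇒ c(13) = 3.
- Vertex 9: neighbors [12, 13] already have colors [1, 3] ⇒ c(9) = 2.
- Vertex 6: neighbors [9, 10] already have colors [2, 3] ⇒ c(6) = 1.
- Vertex 7: neighbors [9, 13] already have colors [2, 3] ⇒ c(7) = 1.
- Vertex 8: neighbors [6] already have colors [1]; try each remaining color.
- Case c(8) = 2:
  - Vertex 11: neighbors [6, 8] already have colors [1, 2] ⇒ c(11) = 3.
  - Vertex 14: neighbors [4, 8, 11] already have colors [1, 2, 3] — all 3 colors blocked. Contradiction.
- Case c(8) = 3:
  - Vertex 11: neighbors [6, 8] already have colors [1, 3] ⇒ c(11) = 2.
  - Vertex 14: neighbors [4, 11, 8] already have colors [1, 2, 3] — all 3 colors blocked. Contradiction.
Every case ends in a contradiction, so G has no proper 3-coloring (χ ≥ 4).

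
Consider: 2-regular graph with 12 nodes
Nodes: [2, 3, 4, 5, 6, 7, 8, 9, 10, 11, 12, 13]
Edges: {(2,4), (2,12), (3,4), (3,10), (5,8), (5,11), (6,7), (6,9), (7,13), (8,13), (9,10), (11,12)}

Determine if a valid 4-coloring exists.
Yes, G is 4-colorable

A valid 4-coloring: color 1: [4, 5, 6, 10, 12, 13]; color 2: [2, 3, 7, 8, 9, 11].
(χ(G) = 2 ≤ 4.)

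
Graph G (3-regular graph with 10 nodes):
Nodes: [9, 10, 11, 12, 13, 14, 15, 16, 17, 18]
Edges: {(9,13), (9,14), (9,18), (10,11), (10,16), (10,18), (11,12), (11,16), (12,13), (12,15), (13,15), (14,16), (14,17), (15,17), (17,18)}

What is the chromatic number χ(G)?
Clique number ω(G) = 3 (lower bound: χ ≥ ω).
The clique on [10, 11, 16] has size 3, forcing χ ≥ 3, and the coloring below uses 3 colors, so χ(G) = 3.
A valid 3-coloring: color 1: [11, 13, 14, 18]; color 2: [9, 10, 12, 17]; color 3: [15, 16].

χ(G) = 3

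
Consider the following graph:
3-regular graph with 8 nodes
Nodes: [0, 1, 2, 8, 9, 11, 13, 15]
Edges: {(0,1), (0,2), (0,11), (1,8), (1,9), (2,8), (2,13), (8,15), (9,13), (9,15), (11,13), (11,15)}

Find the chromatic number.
Clique number ω(G) = 2 (lower bound: χ ≥ ω).
Odd cycle [0, 1, 9, 15, 11] needs 3 colors (χ ≥ 3).
The coloring below uses 3 colors, so χ(G) = 3.
A valid 3-coloring: color 1: [1, 13, 15]; color 2: [0, 8, 9]; color 3: [2, 11].

χ(G) = 3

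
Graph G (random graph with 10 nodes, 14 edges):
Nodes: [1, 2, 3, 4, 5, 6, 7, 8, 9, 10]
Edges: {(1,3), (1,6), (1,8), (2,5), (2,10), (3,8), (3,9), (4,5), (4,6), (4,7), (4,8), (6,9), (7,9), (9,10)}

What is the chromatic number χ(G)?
χ(G) = 3

Clique number ω(G) = 3 (lower bound: χ ≥ ω).
The clique on [1, 3, 8] has size 3, forcing χ ≥ 3, and the coloring below uses 3 colors, so χ(G) = 3.
A valid 3-coloring: color 1: [1, 2, 4, 9]; color 2: [3, 5, 6, 7, 10]; color 3: [8].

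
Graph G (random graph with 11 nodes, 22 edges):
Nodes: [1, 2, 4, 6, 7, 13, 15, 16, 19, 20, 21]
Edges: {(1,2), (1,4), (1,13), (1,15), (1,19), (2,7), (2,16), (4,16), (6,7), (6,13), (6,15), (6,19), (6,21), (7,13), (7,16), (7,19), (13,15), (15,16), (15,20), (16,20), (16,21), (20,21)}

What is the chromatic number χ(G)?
Clique number ω(G) = 3 (lower bound: χ ≥ ω).
The clique on [1, 13, 15] has size 3, forcing χ ≥ 3, and the coloring below uses 3 colors, so χ(G) = 3.
A valid 3-coloring: color 1: [1, 6, 16]; color 2: [4, 7, 15, 21]; color 3: [2, 13, 19, 20].

χ(G) = 3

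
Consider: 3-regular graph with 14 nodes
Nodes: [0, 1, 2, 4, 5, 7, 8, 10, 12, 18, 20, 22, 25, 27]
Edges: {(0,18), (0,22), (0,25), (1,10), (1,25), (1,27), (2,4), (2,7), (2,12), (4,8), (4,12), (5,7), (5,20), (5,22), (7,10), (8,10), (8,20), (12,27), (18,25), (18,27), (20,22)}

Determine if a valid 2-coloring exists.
The clique on vertices [0, 18, 25] has size 3 > 2, so it alone needs 3 colors.

No, G is not 2-colorable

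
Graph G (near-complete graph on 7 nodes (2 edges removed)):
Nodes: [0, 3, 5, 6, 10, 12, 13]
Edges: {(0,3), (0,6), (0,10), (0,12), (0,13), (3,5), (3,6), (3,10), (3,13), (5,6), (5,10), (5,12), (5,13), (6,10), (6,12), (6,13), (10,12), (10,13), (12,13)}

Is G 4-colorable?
The clique on vertices [0, 3, 6, 10, 13] has size 5 > 4, so it alone needs 5 colors.

No, G is not 4-colorable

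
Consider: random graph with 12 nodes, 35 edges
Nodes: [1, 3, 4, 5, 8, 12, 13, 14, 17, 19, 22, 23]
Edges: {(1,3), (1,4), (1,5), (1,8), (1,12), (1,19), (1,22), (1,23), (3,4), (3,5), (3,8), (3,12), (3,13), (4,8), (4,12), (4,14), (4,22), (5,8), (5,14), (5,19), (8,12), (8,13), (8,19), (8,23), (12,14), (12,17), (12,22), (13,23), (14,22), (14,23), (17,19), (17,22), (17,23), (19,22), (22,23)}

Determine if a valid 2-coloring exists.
The clique on vertices [1, 3, 4, 8, 12] has size 5 > 2, so it alone needs 5 colors.

No, G is not 2-colorable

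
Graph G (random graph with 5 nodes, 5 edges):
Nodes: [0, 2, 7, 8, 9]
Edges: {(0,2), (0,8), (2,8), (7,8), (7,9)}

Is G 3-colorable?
Yes, G is 3-colorable

A valid 3-coloring: color 1: [8, 9]; color 2: [2, 7]; color 3: [0].
(χ(G) = 3 ≤ 3.)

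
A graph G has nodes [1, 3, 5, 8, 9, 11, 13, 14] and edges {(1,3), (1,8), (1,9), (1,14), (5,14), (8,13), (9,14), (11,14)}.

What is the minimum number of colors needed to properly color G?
Clique number ω(G) = 3 (lower bound: χ ≥ ω).
The clique on [1, 9, 14] has size 3, forcing χ ≥ 3, and the coloring below uses 3 colors, so χ(G) = 3.
A valid 3-coloring: color 1: [3, 8, 14]; color 2: [1, 5, 11, 13]; color 3: [9].

χ(G) = 3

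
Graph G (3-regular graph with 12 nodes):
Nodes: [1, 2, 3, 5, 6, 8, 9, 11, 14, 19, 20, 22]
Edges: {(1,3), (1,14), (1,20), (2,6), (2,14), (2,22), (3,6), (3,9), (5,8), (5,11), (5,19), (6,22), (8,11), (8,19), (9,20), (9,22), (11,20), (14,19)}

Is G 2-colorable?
No, G is not 2-colorable

The clique on vertices [2, 6, 22] has size 3 > 2, so it alone needs 3 colors.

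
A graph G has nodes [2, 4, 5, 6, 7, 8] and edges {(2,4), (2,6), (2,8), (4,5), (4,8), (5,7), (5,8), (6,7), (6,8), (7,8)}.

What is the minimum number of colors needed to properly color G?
χ(G) = 4

Clique number ω(G) = 3 (lower bound: χ ≥ ω).
Odd cycle [6, 2, 4, 5, 7] needs 3 colors (χ ≥ 3).
Vertex 8 is adjacent to every vertex of [2, 4, 5, 6, 7], which already need 3 colors among themselves, so 8 needs a new color (χ ≥ 4).
The coloring below uses 4 colors, so χ(G) = 4.
A valid 4-coloring: color 1: [8]; color 2: [5, 6]; color 3: [2, 7]; color 4: [4].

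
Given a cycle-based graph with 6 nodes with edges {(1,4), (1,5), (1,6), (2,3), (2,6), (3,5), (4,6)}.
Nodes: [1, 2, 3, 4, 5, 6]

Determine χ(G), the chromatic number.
Clique number ω(G) = 3 (lower bound: χ ≥ ω).
The clique on [1, 4, 6] has size 3, forcing χ ≥ 3, and the coloring below uses 3 colors, so χ(G) = 3.
A valid 3-coloring: color 1: [1, 2]; color 2: [3, 6]; color 3: [4, 5].

χ(G) = 3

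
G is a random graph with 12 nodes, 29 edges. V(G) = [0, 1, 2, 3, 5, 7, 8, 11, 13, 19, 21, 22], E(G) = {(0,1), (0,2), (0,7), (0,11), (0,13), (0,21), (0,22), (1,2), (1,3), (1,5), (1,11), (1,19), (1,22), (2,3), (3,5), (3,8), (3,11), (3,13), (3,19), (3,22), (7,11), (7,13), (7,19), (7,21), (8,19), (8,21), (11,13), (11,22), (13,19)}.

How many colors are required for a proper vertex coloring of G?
χ(G) = 4

Clique number ω(G) = 4 (lower bound: χ ≥ ω).
The clique on [0, 1, 11, 22] has size 4, forcing χ ≥ 4, and the coloring below uses 4 colors, so χ(G) = 4.
A valid 4-coloring: color 1: [0, 3]; color 2: [1, 7, 8]; color 3: [2, 5, 11, 19, 21]; color 4: [13, 22].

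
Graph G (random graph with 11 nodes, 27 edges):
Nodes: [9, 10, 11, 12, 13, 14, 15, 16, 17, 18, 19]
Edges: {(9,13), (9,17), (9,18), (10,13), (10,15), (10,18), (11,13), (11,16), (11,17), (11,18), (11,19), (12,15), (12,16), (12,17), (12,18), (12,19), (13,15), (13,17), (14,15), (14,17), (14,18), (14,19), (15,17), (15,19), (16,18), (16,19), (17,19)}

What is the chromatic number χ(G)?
χ(G) = 4

Clique number ω(G) = 4 (lower bound: χ ≥ ω).
The clique on [12, 15, 17, 19] has size 4, forcing χ ≥ 4, and the coloring below uses 4 colors, so χ(G) = 4.
A valid 4-coloring: color 1: [10, 16, 17]; color 2: [9, 11, 15]; color 3: [13, 18, 19]; color 4: [12, 14].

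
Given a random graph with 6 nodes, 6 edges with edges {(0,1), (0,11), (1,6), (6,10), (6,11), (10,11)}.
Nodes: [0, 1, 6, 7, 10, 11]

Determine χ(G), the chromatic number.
Clique number ω(G) = 3 (lower bound: χ ≥ ω).
The clique on [6, 10, 11] has size 3, forcing χ ≥ 3, and the coloring below uses 3 colors, so χ(G) = 3.
A valid 3-coloring: color 1: [0, 6, 7]; color 2: [1, 11]; color 3: [10].

χ(G) = 3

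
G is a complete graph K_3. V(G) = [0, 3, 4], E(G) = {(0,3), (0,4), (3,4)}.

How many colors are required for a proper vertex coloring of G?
Clique number ω(G) = 3 (lower bound: χ ≥ ω).
The clique on [0, 3, 4] has size 3, forcing χ ≥ 3, and the coloring below uses 3 colors, so χ(G) = 3.
A valid 3-coloring: color 1: [4]; color 2: [3]; color 3: [0].

χ(G) = 3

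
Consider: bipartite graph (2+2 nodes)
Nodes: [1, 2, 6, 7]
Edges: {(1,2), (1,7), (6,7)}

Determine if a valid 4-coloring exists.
A valid 4-coloring: color 1: [1, 6]; color 2: [2, 7].
(χ(G) = 2 ≤ 4.)

Yes, G is 4-colorable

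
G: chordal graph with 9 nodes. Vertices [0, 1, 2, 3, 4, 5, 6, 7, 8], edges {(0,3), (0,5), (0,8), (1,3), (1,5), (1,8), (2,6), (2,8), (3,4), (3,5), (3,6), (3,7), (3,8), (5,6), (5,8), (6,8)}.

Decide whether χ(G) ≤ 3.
No, G is not 3-colorable

The clique on vertices [0, 3, 5, 8] has size 4 > 3, so it alone needs 4 colors.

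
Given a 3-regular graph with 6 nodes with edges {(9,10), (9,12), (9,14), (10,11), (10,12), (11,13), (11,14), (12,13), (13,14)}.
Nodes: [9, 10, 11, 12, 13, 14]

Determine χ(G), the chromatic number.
Clique number ω(G) = 3 (lower bound: χ ≥ ω).
The clique on [9, 10, 12] has size 3, forcing χ ≥ 3, and the coloring below uses 3 colors, so χ(G) = 3.
A valid 3-coloring: color 1: [10, 13]; color 2: [12, 14]; color 3: [9, 11].

χ(G) = 3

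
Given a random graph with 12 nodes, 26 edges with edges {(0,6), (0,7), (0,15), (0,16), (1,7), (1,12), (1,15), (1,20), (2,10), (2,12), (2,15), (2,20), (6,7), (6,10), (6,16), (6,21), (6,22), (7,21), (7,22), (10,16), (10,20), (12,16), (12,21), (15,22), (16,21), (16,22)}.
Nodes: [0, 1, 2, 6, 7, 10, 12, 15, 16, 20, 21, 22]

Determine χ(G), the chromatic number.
χ(G) = 3

Clique number ω(G) = 3 (lower bound: χ ≥ ω).
The clique on [2, 10, 20] has size 3, forcing χ ≥ 3, and the coloring below uses 3 colors, so χ(G) = 3.
A valid 3-coloring: color 1: [6, 12, 15, 20]; color 2: [2, 7, 16]; color 3: [0, 1, 10, 21, 22].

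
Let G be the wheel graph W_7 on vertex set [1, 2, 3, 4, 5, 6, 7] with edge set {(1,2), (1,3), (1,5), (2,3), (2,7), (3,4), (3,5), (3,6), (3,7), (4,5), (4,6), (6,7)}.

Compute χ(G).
Clique number ω(G) = 3 (lower bound: χ ≥ ω).
The clique on [1, 2, 3] has size 3, forcing χ ≥ 3, and the coloring below uses 3 colors, so χ(G) = 3.
A valid 3-coloring: color 1: [3]; color 2: [1, 4, 7]; color 3: [2, 5, 6].

χ(G) = 3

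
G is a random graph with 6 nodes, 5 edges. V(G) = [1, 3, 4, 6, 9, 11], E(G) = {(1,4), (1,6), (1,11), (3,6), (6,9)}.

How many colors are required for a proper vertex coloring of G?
χ(G) = 2

Clique number ω(G) = 2 (lower bound: χ ≥ ω).
The graph is bipartite (no odd cycle), so 2 colors suffice: χ(G) = 2.
A valid 2-coloring: color 1: [1, 3, 9]; color 2: [4, 6, 11].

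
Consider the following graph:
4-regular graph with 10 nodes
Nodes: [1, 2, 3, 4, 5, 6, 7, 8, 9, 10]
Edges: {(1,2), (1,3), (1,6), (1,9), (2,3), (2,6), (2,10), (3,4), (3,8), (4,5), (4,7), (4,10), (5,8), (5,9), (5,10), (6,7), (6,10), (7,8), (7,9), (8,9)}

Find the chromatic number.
χ(G) = 4

Clique number ω(G) = 3 (lower bound: χ ≥ ω).
Suppose a proper 3-coloring c exists. The clique [1, 2, 3] takes 3 distinct colors; by symmetry let c(1) = 1, c(2) = 2, c(3) = 3.
- Vertex 6: neighbors [1, 2] already have colors [1, 2] ⇒ c(6) = 3.
- Vertex 10: neighbors [2, 6] already have colors [2, 3] ⇒ c(10) = 1.
- Vertex 4: neighbors [10, 3] already have colors [1, 3] ⇒ c(4) = 2.
- Vertex 5: neighbors [10, 4] already have colors [1, 2] ⇒ c(5) = 3.
- Vertex 7: neighbors [4, 6] already have colors [2, 3] ⇒ c(7) = 1.
- Vertex 8: neighbors [7, 3] already have colors [1, 3] ⇒ c(8) = 2.
- Vertex 9: neighbors [1, 8, 5] already have colors [1, 2, 3] — all 3 colors blocked. Contradiction.
The forced assignments end in a contradiction, so G has no proper 3-coloring (χ ≥ 4).
The coloring below uses 4 colors, so χ(G) = 4.
A valid 4-coloring: color 1: [2, 4, 8]; color 2: [1, 7, 10]; color 3: [3, 6, 9]; color 4: [5].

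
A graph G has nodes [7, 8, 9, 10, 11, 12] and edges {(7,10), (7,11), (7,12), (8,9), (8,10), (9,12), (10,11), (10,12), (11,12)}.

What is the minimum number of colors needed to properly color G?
χ(G) = 4

Clique number ω(G) = 4 (lower bound: χ ≥ ω).
The clique on [7, 10, 11, 12] has size 4, forcing χ ≥ 4, and the coloring below uses 4 colors, so χ(G) = 4.
A valid 4-coloring: color 1: [8, 12]; color 2: [9, 10]; color 3: [7]; color 4: [11].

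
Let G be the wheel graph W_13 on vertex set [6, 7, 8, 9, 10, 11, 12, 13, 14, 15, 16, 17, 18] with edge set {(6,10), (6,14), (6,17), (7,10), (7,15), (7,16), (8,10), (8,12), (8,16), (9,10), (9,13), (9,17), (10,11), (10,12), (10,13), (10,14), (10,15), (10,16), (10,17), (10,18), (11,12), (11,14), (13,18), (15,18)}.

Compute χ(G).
χ(G) = 3

Clique number ω(G) = 3 (lower bound: χ ≥ ω).
The clique on [6, 10, 17] has size 3, forcing χ ≥ 3, and the coloring below uses 3 colors, so χ(G) = 3.
A valid 3-coloring: color 1: [10]; color 2: [12, 13, 14, 15, 16, 17]; color 3: [6, 7, 8, 9, 11, 18].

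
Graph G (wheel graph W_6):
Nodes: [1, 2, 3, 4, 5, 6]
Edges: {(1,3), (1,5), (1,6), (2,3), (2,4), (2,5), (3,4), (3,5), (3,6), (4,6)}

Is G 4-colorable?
Yes, G is 4-colorable

A valid 4-coloring: color 1: [3]; color 2: [5, 6]; color 3: [1, 2]; color 4: [4].
(χ(G) = 4 ≤ 4.)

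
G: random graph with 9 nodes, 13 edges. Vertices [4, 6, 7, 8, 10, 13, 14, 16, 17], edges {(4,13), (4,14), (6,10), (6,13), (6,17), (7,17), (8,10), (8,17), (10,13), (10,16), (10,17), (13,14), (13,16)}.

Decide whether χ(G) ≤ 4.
Yes, G is 4-colorable

A valid 4-coloring: color 1: [13, 17]; color 2: [4, 7, 10]; color 3: [6, 8, 14, 16].
(χ(G) = 3 ≤ 4.)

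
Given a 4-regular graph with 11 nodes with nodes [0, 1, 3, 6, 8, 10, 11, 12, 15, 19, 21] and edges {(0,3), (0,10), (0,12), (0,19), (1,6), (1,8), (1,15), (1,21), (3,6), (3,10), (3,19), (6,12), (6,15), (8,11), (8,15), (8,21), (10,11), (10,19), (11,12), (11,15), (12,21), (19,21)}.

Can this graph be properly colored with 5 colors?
Yes, G is 5-colorable

A valid 5-coloring: color 1: [6, 8, 19]; color 2: [0, 15, 21]; color 3: [1, 3, 11]; color 4: [10, 12].
(χ(G) = 4 ≤ 5.)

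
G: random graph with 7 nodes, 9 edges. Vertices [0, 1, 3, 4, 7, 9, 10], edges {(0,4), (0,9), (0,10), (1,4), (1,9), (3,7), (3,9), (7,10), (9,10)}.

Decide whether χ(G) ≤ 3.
A valid 3-coloring: color 1: [4, 7, 9]; color 2: [1, 3, 10]; color 3: [0].
(χ(G) = 3 ≤ 3.)

Yes, G is 3-colorable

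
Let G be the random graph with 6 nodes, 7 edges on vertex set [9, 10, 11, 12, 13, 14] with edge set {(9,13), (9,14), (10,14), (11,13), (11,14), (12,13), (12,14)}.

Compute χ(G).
χ(G) = 2

Clique number ω(G) = 2 (lower bound: χ ≥ ω).
The graph is bipartite (no odd cycle), so 2 colors suffice: χ(G) = 2.
A valid 2-coloring: color 1: [13, 14]; color 2: [9, 10, 11, 12].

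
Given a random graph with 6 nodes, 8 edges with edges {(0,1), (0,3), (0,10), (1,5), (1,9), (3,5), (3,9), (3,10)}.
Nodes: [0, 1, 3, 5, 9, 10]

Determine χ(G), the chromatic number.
Clique number ω(G) = 3 (lower bound: χ ≥ ω).
The clique on [0, 3, 10] has size 3, forcing χ ≥ 3, and the coloring below uses 3 colors, so χ(G) = 3.
A valid 3-coloring: color 1: [1, 3]; color 2: [0, 5, 9]; color 3: [10].

χ(G) = 3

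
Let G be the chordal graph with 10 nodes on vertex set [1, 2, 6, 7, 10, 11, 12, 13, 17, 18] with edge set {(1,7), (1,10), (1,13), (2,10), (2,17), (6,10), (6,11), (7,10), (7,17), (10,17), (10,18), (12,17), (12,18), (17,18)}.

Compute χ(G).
χ(G) = 3

Clique number ω(G) = 3 (lower bound: χ ≥ ω).
The clique on [1, 7, 10] has size 3, forcing χ ≥ 3, and the coloring below uses 3 colors, so χ(G) = 3.
A valid 3-coloring: color 1: [10, 11, 12, 13]; color 2: [1, 6, 17]; color 3: [2, 7, 18].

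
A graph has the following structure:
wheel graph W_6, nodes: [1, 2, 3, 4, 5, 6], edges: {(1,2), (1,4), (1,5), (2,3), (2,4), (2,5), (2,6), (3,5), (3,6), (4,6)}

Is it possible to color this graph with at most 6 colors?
A valid 6-coloring: color 1: [2]; color 2: [1, 3]; color 3: [5, 6]; color 4: [4].
(χ(G) = 4 ≤ 6.)

Yes, G is 6-colorable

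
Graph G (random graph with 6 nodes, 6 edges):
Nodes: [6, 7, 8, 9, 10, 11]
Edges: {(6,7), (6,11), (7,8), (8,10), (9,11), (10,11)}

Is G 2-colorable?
Odd cycle [10, 8, 7, 6, 11] needs 3 colors (χ ≥ 3).
Hence χ(G) ≥ 3 > 2, so no proper 2-coloring exists.

No, G is not 2-colorable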